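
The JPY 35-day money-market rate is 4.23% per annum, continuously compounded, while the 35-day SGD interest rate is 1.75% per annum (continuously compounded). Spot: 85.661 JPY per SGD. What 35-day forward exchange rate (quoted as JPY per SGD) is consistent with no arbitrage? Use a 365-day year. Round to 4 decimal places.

T = 35/365 years.
JPY accumulates by e^(0.0423×35/365) = 1.0040644.
SGD accumulates by e^(0.0175×35/365) = 1.00167949.
CIP: F = S · (grow JPY)/(grow SGD) = 85.661 × 1.0040644/1.00167949 = 85.864951 JPY per SGD.

85.8650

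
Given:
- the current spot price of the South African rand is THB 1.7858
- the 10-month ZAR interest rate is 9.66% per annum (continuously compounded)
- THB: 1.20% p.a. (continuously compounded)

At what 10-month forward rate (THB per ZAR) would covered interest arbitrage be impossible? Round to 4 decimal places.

1.6642

T = 10/12 years.
THB growth factor: e^(0.0120×10/12) = 1.0100502.
Growth of 1 ZAR over T: e^(0.0966×10/12) = 1.0838288.
CIP: F = S · (grow THB)/(grow ZAR) = 1.7858 × 1.0100502/1.0838288 = 1.664237 THB per ZAR.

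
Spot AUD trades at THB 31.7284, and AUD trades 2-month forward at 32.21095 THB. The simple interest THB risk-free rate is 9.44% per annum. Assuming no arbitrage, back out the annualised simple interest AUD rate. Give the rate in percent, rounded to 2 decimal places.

T = 2/12 years.
By CIP, F/S equals the THB-to-AUD growth ratio: 32.21095/31.7284 = 1.0152088.
The THB side grows by 1 + 0.0944×2/12 = 1.0157333.
Hence g_AUD = 1.0005166.
(1.0005166 − 1)/T = 0.003100, i.e. 0.31%.

0.31%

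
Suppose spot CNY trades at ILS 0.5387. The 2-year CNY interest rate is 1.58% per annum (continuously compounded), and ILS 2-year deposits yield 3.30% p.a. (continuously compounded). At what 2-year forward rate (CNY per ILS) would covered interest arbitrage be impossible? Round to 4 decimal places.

T = 2 years.
ILS accumulates by e^(0.0330×2) = 1.0682267.
Growth of 1 CNY over T: e^(0.0158×2) = 1.0321046.
CIP: F = S · (grow ILS)/(grow CNY) = 0.5387 × 1.0682267/1.0321046 = 0.5575537 ILS per CNY.
Invert for CNY per ILS: 1 / 0.5575537 = 1.7935.

1.7935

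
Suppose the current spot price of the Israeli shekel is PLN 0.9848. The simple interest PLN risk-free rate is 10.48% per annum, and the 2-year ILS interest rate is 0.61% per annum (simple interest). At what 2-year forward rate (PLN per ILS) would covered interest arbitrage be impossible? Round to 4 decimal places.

T = 2 years.
Growth of 1 PLN over T: 1 + 0.1048×2 = 1.209600.
ILS accumulates by 1 + 0.0061×2 = 1.012200.
So F = 0.9848 × 1.209600 / 1.012200 = 1.176856 (PLN/ILS).

1.1769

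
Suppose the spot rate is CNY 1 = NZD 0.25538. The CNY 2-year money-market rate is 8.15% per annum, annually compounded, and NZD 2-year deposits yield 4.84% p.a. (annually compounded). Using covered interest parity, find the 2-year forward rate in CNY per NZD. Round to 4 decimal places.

4.1669

T = 2 years.
Growth of 1 NZD over T: (1 + 0.0484)^2 = 1.0991426.
CNY accumulates by (1 + 0.0815)^2 = 1.1696422.
So F = 0.25538 × 1.0991426 / 1.1696422 = 0.2399871 (NZD/CNY).
Quoted the other way: 1/0.2399871 = 4.1669 CNY per NZD.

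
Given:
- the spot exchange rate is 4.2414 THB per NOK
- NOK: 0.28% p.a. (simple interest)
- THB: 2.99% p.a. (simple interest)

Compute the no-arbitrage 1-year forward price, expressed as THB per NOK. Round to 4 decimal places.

T = 1 year.
THB growth factor: 1 + 0.0299×1 = 1.029900.
NOK accumulates by 1 + 0.0028×1 = 1.002800.
So F = 4.2414 × 1.029900 / 1.002800 = 4.356021 (THB/NOK).

4.3560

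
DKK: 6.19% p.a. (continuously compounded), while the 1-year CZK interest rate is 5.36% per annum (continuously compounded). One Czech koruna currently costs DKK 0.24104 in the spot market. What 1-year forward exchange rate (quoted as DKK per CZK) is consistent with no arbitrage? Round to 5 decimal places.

T = 1 year.
Growth of 1 DKK over T: e^(0.0619×1) = 1.063856.
CZK accumulates by e^(0.0536×1) = 1.0550625.
So F = 0.24104 × 1.063856 / 1.0550625 = 0.2430490 (DKK/CZK).

0.24305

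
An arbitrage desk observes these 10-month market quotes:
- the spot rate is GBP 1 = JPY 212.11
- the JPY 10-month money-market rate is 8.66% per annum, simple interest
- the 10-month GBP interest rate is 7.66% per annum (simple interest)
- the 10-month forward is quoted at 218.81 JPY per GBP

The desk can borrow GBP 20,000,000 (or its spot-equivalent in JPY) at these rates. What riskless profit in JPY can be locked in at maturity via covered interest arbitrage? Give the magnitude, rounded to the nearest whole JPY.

JPY 107,202,000

T = 10/12 years.
Keep in GBP, deliver into the forward: 20,000,000·1.063833333333·218.81 = JPY 4,655,547,433.33.
Swap to JPY now, deposit: 20,000,000·212.11·1.072166666667 = JPY 4,548,345,433.33.
The quoted forward overvalues GBP, so borrow JPY, buy GBP at spot, deposit the GBP at 7.66%, and sell the proceeds forward at 218.81.
Profit = 4,655,547,433.33 − 4,548,345,433.33 = JPY 107,202,000.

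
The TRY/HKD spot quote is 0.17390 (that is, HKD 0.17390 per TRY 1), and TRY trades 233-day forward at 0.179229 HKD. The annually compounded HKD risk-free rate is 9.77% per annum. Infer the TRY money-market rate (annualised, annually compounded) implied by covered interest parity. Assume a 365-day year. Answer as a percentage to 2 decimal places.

4.70%

T = 233/365 years.
CIP gives F = S · g_HKD/g_TRY, so g_HKD/g_TRY = 0.179229/0.1739 = 1.0306440.
HKD growth factor: (1 + 0.0977)^(233/365) = 1.0613118.
Hence g_TRY = 1.029756.
Annualise: 1.029756^(365/233) − 1 = 0.047005 = 4.70%.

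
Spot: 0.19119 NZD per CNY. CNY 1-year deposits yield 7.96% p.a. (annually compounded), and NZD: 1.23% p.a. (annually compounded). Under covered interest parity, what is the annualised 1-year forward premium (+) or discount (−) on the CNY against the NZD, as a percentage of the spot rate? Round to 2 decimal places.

-6.23%

T = 1 year.
CIP forward (NZD per CNY) = 0.19119 × 1.012300/1.079600 = 0.17927162.
Annualised premium = (F − S)/S × (1/T) = (0.17927162 − 0.19119)/0.19119 ÷ 1 = -6.23%.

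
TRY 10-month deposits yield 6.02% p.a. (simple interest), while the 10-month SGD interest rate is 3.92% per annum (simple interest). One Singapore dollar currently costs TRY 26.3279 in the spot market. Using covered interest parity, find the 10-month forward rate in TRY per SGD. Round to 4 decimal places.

T = 10/12 years.
Growth of 1 TRY over T: 1 + 0.0602×10/12 = 1.05016667.
SGD growth factor: 1 + 0.0392×10/12 = 1.03266667.
CIP: F = S · (grow TRY)/(grow SGD) = 26.3279 × 1.05016667/1.03266667 = 26.774064 TRY per SGD.

26.7741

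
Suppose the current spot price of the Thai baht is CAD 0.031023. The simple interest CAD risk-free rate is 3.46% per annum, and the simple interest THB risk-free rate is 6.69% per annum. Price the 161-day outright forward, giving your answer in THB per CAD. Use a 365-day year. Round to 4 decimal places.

32.6865

T = 161/365 years.
CAD growth factor: 1 + 0.0346×161/365 = 1.01526192.
THB accumulates by 1 + 0.0669×161/365 = 1.02950932.
Forward (CAD per THB) = 0.031023 × 1.01526192 / 1.02950932 = 0.030593672.
Invert for THB per CAD: 1 / 0.030593672 = 32.6865.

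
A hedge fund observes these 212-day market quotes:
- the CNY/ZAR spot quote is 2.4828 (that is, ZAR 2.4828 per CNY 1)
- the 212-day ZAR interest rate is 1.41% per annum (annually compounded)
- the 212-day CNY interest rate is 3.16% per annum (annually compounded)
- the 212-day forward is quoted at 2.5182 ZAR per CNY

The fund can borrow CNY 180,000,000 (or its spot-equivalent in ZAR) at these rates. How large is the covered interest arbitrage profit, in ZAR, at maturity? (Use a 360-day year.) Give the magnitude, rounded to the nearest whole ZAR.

ZAR 11,052,864

T = 212/360 years.
Invest the CNY and cover forward: 180,000,000 × 1.01848977697 × 2.5182 = ZAR 461,656,972.15.
Convert at spot and invest in ZAR: 180,000,000 × 2.4828 × 1.00827942577 = ZAR 450,604,108.49.
The quoted forward overvalues CNY, so borrow ZAR, buy CNY at spot, deposit the CNY at 3.16%, and sell the proceeds forward at 2.5182.
Profit = 461,656,972.15 − 450,604,108.49 = ZAR 11,052,864.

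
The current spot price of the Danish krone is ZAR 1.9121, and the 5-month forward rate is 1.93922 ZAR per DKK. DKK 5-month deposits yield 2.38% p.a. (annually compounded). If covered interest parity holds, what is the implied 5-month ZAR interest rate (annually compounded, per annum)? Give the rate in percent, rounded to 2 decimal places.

T = 5/12 years.
F/S = 1.93922/1.9121 = 1.0141834 = (growth of ZAR) / (growth of DKK).
The DKK side grows by (1 + 0.0238)^(5/12) = 1.0098487.
That pins the ZAR growth at 1.0241718.
Annualise: 1.0241718^(12/5) − 1 = 0.058997 = 5.90%.

5.90%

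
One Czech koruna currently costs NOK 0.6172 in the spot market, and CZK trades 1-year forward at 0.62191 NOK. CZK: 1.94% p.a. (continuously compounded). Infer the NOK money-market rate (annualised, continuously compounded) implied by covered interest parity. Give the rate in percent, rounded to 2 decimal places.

T = 1 year.
F/S = 0.62191/0.6172 = 1.0076312 = (growth of NOK) / (growth of CZK).
The CZK side grows by e^(0.0194×1) = 1.0195894.
Hence g_NOK = 1.0273701.
r = ln(1.0273701)/1 = 0.027002 → 2.70%.

2.70%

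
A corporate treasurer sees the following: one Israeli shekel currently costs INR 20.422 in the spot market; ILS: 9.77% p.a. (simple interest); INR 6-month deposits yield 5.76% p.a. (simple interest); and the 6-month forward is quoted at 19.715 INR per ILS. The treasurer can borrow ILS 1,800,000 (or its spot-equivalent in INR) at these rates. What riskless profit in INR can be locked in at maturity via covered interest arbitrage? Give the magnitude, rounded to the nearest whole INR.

INR 597,737

T = 6/12 years.
Route A — deposit ILS, sell forward: 1,800,000 × 1.048850 × 19.715 = INR 37,220,539.95.
Route B — convert at spot, deposit INR: 1,800,000 × 20.422 × 1.028800 = INR 37,818,276.48.
The quoted forward undervalues ILS, so borrow ILS, convert to INR at spot, deposit the INR at 5.76%, and buy ILS forward at 19.715 to cover the loan.
Arbitrage profit = |37,220,539.95 − 37,818,276.48| = INR 597,737.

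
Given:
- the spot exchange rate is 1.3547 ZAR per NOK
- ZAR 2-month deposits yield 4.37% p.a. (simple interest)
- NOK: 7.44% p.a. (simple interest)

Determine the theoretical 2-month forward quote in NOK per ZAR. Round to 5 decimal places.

0.74192

T = 2/12 years.
ZAR accumulates by 1 + 0.0437×2/12 = 1.0072833.
Growth of 1 NOK over T: 1 + 0.0744×2/12 = 1.012400.
CIP: F = S · (grow ZAR)/(grow NOK) = 1.3547 × 1.0072833/1.012400 = 1.347853 ZAR per NOK.
Quoted the other way: 1/1.347853 = 0.74192 NOK per ZAR.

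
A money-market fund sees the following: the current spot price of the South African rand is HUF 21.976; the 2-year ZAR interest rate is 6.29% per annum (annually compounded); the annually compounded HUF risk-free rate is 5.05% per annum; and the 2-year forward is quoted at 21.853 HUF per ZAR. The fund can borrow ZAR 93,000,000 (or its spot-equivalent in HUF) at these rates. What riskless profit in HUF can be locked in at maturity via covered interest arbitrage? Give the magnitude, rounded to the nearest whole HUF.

HUF 40,636,028

T = 2 years.
Invest the ZAR and cover forward: 93,000,000 × 1.12975641 × 21.853 = HUF 2,296,036,714.98.
Convert at spot and invest in HUF: 93,000,000 × 21.976 × 1.10355025 = HUF 2,255,400,687.34.
The quoted forward overvalues ZAR, so borrow HUF, buy ZAR at spot, deposit the ZAR at 6.29%, and sell the proceeds forward at 21.853.
The gap between the two covered legs is HUF 40,636,028.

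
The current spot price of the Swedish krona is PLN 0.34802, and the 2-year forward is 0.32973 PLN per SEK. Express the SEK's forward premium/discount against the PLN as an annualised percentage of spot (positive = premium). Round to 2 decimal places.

T = 2 years.
Period premium: (0.32973 − 0.34802)/0.34802 = -0.0525545.
×(1/T) gives -2.63% p.a.

-2.63%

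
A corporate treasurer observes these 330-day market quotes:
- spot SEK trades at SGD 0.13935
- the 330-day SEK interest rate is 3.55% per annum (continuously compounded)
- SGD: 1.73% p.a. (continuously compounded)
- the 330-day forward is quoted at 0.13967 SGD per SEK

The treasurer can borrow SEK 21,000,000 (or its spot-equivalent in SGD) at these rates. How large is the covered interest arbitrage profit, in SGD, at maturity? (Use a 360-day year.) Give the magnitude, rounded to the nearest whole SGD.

T = 330/360 years.
Keep in SEK, deliver into the forward: 21,000,000·1.033076937·0.13967 = SGD 3,030,086.97.
Swap to SGD now, deposit: 21,000,000·0.13935·1.015984744 = SGD 2,973,126.96.
The quoted forward overvalues SEK, so borrow SGD, buy SEK at spot, deposit the SEK at 3.55%, and sell the proceeds forward at 0.13967.
Profit = 3,030,086.97 − 2,973,126.96 = SGD 56,960.

SGD 56,960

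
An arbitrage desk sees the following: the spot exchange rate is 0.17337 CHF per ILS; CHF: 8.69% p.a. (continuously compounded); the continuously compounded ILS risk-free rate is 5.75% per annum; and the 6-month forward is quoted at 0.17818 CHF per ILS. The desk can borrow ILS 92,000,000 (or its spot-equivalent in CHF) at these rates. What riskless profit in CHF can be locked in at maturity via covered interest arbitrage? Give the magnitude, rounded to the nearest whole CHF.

T = 6/12 years.
Keep in ILS, deliver into the forward: 92,000,000·1.0291672705·0.17818 = CHF 16,870,686.23.
Swap to CHF now, deposit: 92,000,000·0.17337·1.0444077726 = CHF 16,658,345.75.
The quoted forward overvalues ILS, so borrow CHF, buy ILS at spot, deposit the ILS at 5.75%, and sell the proceeds forward at 0.17818.
The gap between the two covered legs is CHF 212,340.

CHF 212,340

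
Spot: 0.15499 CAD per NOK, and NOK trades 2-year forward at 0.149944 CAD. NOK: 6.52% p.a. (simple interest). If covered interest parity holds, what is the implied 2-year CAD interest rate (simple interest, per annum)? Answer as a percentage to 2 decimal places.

4.68%

T = 2 years.
F/S = 0.149944/0.15499 = 0.9674431 = (growth of CAD) / (growth of NOK).
NOK growth factor: 1 + 0.0652×2 = 1.130400.
That pins the CAD growth at 1.0935977.
(1.0935977 − 1)/T = 0.046799, i.e. 4.68%.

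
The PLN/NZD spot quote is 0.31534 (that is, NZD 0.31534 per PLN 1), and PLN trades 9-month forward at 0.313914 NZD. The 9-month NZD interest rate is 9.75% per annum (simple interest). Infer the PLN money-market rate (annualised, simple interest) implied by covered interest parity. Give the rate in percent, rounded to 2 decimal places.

T = 9/12 years.
CIP gives F = S · g_NZD/g_PLN, so g_NZD/g_PLN = 0.313914/0.31534 = 0.9954779.
The NZD side grows by 1 + 0.0975×9/12 = 1.073125.
Hence g_PLN = 1.0779998.
(1.0779998 − 1)/T = 0.104000, i.e. 10.40%.

10.40%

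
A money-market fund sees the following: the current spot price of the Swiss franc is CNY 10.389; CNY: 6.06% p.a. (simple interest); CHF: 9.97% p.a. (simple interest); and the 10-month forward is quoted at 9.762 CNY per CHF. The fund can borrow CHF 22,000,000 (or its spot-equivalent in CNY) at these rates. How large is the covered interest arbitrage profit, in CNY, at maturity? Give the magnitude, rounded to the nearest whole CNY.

CNY 7,492,870

T = 10/12 years.
Invest the CHF and cover forward: 22,000,000 × 1.08308333333 × 9.762 = CNY 232,607,309.00.
Convert at spot and invest in CNY: 22,000,000 × 10.389 × 1.050500 = CNY 240,100,179.00.
The quoted forward undervalues CHF, so borrow CHF, convert to CNY at spot, deposit the CNY at 6.06%, and buy CHF forward at 9.762 to cover the loan.
Profit = 240,100,179.00 − 232,607,309.00 = CNY 7,492,870.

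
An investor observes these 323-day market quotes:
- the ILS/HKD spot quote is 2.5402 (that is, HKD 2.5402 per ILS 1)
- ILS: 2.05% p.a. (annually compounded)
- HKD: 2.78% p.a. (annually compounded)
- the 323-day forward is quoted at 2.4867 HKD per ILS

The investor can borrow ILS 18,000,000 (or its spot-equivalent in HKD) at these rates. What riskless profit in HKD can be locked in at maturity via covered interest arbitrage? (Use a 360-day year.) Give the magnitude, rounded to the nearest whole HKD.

T = 323/360 years.
Route A — deposit ILS, sell forward: 18,000,000 × 1.0183738234 × 2.4867 = HKD 45,583,023.36.
Route B — convert at spot, deposit HKD: 18,000,000 × 2.5402 × 1.0249075032 = HKD 46,862,460.71.
The quoted forward undervalues ILS, so borrow ILS, convert to HKD at spot, deposit the HKD at 2.78%, and buy ILS forward at 2.4867 to cover the loan.
Arbitrage profit = |45,583,023.36 − 46,862,460.71| = HKD 1,279,437.

HKD 1,279,437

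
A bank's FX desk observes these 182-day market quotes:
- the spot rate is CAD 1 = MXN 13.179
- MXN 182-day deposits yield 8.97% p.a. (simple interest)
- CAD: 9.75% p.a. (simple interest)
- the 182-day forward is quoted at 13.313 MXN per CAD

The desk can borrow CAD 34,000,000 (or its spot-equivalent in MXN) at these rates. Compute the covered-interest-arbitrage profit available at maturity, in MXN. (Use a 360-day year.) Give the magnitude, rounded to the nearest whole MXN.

MXN 6,547,525

T = 182/360 years.
Keep in CAD, deliver into the forward: 34,000,000·1.04929166667·13.313 = MXN 474,953,478.58.
Swap to MXN now, deposit: 34,000,000·13.179·1.04534833333 = MXN 468,405,953.29.
The quoted forward overvalues CAD, so borrow MXN, buy CAD at spot, deposit the CAD at 9.75%, and sell the proceeds forward at 13.313.
The gap between the two covered legs is MXN 6,547,525.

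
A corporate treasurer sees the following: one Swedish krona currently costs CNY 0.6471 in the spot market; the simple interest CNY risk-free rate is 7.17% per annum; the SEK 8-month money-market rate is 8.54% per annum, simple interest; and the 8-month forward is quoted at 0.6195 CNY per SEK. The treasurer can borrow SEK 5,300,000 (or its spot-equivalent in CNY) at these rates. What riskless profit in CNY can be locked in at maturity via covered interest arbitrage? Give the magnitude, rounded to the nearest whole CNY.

T = 8/12 years.
Invest the SEK and cover forward: 5,300,000 × 1.056933333 × 0.6195 = CNY 3,470,282.06.
Convert at spot and invest in CNY: 5,300,000 × 0.6471 × 1.047800 = CNY 3,593,566.31.
The quoted forward undervalues SEK, so borrow SEK, convert to CNY at spot, deposit the CNY at 7.17%, and buy SEK forward at 0.6195 to cover the loan.
Arbitrage profit = |3,470,282.06 − 3,593,566.31| = CNY 123,284.

CNY 123,284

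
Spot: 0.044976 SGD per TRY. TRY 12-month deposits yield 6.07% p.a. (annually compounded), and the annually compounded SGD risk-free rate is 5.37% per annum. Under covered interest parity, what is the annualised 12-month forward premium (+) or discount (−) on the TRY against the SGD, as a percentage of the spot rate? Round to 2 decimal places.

-0.66%

T = 1 year.
CIP forward (SGD per TRY) = 0.044976 × 1.053700/1.060700 = 0.044679185.
(F − S)/S ÷ T = (0.044679185 − 0.044976)/0.044976/1 = -0.006599 → -0.66%.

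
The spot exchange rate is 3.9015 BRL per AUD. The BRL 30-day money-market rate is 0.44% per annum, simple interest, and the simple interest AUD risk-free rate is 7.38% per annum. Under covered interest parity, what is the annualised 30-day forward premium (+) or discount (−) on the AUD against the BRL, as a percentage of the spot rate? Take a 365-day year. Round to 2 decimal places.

-6.90%

T = 30/365 years.
F = S · g_BRL/g_AUD = 3.9015 × 1.0003616/1.0060658 = 3.8793792.
Annualised premium = (F − S)/S × (1/T) = (3.8793792 − 3.9015)/3.9015 ÷ (30/365) = -6.90%.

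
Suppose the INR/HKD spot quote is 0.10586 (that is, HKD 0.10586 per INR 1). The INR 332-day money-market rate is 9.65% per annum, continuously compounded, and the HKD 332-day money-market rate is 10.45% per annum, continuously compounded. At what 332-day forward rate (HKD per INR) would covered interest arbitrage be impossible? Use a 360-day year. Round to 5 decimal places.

T = 332/360 years.
HKD accumulates by e^(0.1045×332/360) = 1.1011689.
INR accumulates by e^(0.0965×332/360) = 1.0930746.
So F = 0.10586 × 1.1011689 / 1.0930746 = 0.1066439 (HKD/INR).

0.10664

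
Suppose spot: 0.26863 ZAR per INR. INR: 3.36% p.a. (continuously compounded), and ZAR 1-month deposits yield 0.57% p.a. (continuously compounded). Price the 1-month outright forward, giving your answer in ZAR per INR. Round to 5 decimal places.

T = 1/12 years.
ZAR growth factor: e^(0.0057×1/12) = 1.0004751.
INR growth factor: e^(0.0336×1/12) = 1.0028039.
So F = 0.26863 × 1.0004751 / 1.0028039 = 0.2680062 (ZAR/INR).

0.26801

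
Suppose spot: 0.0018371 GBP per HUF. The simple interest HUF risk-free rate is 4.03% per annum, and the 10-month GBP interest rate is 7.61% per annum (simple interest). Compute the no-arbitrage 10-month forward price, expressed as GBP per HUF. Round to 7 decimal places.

0.0018901

T = 10/12 years.
GBP growth factor: 1 + 0.0761×10/12 = 1.0634167.
HUF accumulates by 1 + 0.0403×10/12 = 1.0335833.
CIP: F = S · (grow GBP)/(grow HUF) = 0.0018371 × 1.0634167/1.0335833 = 0.001890126 GBP per HUF.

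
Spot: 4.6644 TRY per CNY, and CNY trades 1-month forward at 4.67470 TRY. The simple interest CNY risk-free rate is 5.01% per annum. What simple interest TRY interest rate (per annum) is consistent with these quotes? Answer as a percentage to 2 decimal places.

7.67%

T = 1/12 years.
F/S = 4.6747/4.6644 = 1.0022082 = (growth of TRY) / (growth of CNY).
CNY growth factor: 1 + 0.0501×1/12 = 1.004175.
So the TRY growth factor = 1.0063924.
r = (1.0063924 − 1)/(1/12) = 0.076709 → 7.67%.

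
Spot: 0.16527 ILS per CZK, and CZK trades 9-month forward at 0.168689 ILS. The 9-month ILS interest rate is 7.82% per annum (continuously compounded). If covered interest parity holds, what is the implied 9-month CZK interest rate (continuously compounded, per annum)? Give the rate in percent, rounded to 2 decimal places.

T = 9/12 years.
F/S = 0.168689/0.16527 = 1.0206874 = (growth of ILS) / (growth of CZK).
ILS growth factor: e^(0.0782×9/12) = 1.060404.
That pins the CZK growth at 1.0389116.
r = ln(1.0389116)/(9/12) = 0.050898 → 5.09%.

5.09%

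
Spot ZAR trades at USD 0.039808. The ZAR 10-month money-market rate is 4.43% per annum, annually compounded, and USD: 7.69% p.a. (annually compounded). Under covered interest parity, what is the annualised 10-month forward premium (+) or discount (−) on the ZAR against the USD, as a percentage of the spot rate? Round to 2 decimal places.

+3.11%

T = 10/12 years.
CIP forward (USD per ZAR) = 0.039808 × 1.0636845/1.0367827 = 0.040840914.
(F − S)/S ÷ T = (0.040840914 − 0.039808)/0.039808/(10/12) = 0.031137 → 3.11%.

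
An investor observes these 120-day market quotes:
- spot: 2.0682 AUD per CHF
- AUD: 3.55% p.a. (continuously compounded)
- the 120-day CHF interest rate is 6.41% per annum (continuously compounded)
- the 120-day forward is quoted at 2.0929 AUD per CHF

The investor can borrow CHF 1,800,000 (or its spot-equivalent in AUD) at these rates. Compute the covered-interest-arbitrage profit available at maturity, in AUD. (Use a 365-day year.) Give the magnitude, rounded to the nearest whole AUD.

T = 120/365 years.
Keep in CHF, deliver into the forward: 1,800,000·1.021297597·2.0929 = AUD 3,847,452.73.
Swap to AUD now, deposit: 1,800,000·2.0682·1.011739607 = AUD 3,766,463.74.
The quoted forward overvalues CHF, so borrow AUD, buy CHF at spot, deposit the CHF at 6.41%, and sell the proceeds forward at 2.0929.
The gap between the two covered legs is AUD 80,989.

AUD 80,989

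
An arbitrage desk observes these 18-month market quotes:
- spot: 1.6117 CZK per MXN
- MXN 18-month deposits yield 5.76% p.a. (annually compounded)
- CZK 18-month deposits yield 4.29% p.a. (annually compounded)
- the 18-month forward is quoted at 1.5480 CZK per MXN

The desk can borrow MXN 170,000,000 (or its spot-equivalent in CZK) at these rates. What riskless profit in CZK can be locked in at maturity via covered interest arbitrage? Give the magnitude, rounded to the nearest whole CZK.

CZK 5,586,596

T = 18/12 years.
Keep in MXN, deliver into the forward: 170,000,000·1.08763246686·1.5480 = CZK 286,221,359.98.
Swap to CZK now, deposit: 170,000,000·1.6117·1.06503529687 = CZK 291,807,955.95.
The quoted forward undervalues MXN, so borrow MXN, convert to CZK at spot, deposit the CZK at 4.29%, and buy MXN forward at 1.5480 to cover the loan.
Profit = 291,807,955.95 − 286,221,359.98 = CZK 5,586,596.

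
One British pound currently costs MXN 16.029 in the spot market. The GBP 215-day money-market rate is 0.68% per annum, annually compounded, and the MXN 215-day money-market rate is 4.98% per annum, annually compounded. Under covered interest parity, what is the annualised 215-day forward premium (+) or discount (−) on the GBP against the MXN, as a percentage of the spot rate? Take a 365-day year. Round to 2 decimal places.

+4.23%

T = 215/365 years.
CIP forward (MXN per GBP) = 16.029 × 1.0290409/1.0039999 = 16.428783.
Annualised premium = (F − S)/S × (1/T) = (16.428783 − 16.029)/16.029 ÷ (215/365) = 4.23%.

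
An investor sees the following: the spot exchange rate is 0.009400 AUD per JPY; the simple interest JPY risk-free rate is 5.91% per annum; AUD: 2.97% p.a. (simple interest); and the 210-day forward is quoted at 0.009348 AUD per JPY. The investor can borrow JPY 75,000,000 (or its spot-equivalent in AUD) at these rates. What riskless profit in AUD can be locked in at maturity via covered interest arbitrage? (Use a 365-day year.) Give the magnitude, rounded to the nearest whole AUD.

T = 210/365 years.
Invest the JPY and cover forward: 75,000,000 × 1.03400274 × 0.009348 = AUD 724,939.32.
Convert at spot and invest in AUD: 75,000,000 × 0.009400 × 1.01708767 = AUD 717,046.81.
The quoted forward overvalues JPY, so borrow AUD, buy JPY at spot, deposit the JPY at 5.91%, and sell the proceeds forward at 0.009348.
The gap between the two covered legs is AUD 7,893.

AUD 7,893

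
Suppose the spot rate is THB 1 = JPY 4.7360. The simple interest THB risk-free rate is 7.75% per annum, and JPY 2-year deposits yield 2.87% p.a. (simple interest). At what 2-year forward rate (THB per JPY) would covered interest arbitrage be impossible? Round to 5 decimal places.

T = 2 years.
JPY accumulates by 1 + 0.0287×2 = 1.057400.
THB accumulates by 1 + 0.0775×2 = 1.155000.
So F = 4.736 × 1.057400 / 1.155000 = 4.335798 (JPY/THB).
Invert for THB per JPY: 1 / 4.335798 = 0.23064.

0.23064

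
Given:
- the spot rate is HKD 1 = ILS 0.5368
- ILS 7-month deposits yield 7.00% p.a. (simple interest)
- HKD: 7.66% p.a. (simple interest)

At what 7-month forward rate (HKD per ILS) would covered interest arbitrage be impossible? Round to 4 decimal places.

T = 7/12 years.
Growth of 1 ILS over T: 1 + 0.0700×7/12 = 1.0408333.
HKD growth factor: 1 + 0.0766×7/12 = 1.0446833.
Forward (ILS per HKD) = 0.5368 × 1.0408333 / 1.0446833 = 0.5348217.
Invert for HKD per ILS: 1 / 0.5348217 = 1.8698.

1.8698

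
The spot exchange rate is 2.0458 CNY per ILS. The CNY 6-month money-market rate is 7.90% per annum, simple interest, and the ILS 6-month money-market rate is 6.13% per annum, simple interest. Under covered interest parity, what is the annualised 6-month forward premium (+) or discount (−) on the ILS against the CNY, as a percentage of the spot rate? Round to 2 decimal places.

+1.72%

T = 6/12 years.
F = S · g_CNY/g_ILS = 2.0458 × 1.039500/1.030650 = 2.0633669.
(F − S)/S ÷ T = (2.0633669 − 2.0458)/2.0458/(6/12) = 0.017174 → 1.72%.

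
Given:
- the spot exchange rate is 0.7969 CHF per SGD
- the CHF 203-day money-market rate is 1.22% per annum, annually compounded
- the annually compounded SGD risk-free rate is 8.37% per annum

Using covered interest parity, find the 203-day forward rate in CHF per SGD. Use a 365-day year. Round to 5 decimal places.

0.76722

T = 203/365 years.
CHF accumulates by (1 + 0.0122)^(203/365) = 1.0067669.
SGD growth factor: (1 + 0.0837)^(203/365) = 1.0457194.
CIP: F = S · (grow CHF)/(grow SGD) = 0.7969 × 1.0067669/1.0457194 = 0.7672159 CHF per SGD.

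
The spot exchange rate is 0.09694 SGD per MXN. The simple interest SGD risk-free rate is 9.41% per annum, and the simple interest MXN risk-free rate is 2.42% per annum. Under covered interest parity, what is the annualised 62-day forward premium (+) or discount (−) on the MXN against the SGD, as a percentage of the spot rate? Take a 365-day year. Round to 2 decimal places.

T = 62/365 years.
CIP forward (SGD per MXN) = 0.09694 × 1.0159841/1.0041107 = 0.09808630.
Annualised premium = (F − S)/S × (1/T) = (0.09808630 − 0.09694)/0.09694 ÷ (62/365) = 6.96%.

+6.96%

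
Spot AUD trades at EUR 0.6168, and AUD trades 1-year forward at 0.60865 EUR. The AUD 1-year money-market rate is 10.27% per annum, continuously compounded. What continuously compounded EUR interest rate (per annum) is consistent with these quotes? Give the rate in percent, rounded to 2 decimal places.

T = 1 year.
F/S = 0.60865/0.6168 = 0.9867866 = (growth of EUR) / (growth of AUD).
The AUD side grows by e^(0.1027×1) = 1.1081589.
That pins the EUR growth at 1.0935164.
r = ln(1.0935164)/1 = 0.089399 → 8.94%.

8.94%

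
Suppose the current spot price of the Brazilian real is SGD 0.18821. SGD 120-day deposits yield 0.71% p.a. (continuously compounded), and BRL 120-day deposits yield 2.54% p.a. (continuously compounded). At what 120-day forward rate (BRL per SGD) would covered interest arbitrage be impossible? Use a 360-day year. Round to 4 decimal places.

T = 120/360 years.
Growth of 1 SGD over T: e^(0.0071×120/360) = 1.0023695.
Growth of 1 BRL over T: e^(0.0254×120/360) = 1.0085026.
CIP: F = S · (grow SGD)/(grow BRL) = 0.18821 × 1.0023695/1.0085026 = 0.1870654 SGD per BRL.
Quoted the other way: 1/0.1870654 = 5.3457 BRL per SGD.

5.3457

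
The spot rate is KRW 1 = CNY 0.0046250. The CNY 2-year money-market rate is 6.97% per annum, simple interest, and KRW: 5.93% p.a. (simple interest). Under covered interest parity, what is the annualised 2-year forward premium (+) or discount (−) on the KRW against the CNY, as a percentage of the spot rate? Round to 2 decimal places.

+0.93%

T = 2 years.
CIP forward (CNY per KRW) = 0.004625 × 1.139400/1.118600 = 0.0047110004.
Annualised premium = (F − S)/S × (1/T) = (0.0047110004 − 0.004625)/0.004625 ÷ 2 = 0.93%.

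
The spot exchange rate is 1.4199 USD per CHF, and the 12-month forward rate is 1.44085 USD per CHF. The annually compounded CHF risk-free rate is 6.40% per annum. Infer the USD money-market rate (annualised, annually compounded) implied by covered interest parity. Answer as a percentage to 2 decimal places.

7.97%

T = 1 year.
By CIP, F/S equals the USD-to-CHF growth ratio: 1.44085/1.4199 = 1.0147546.
The CHF side grows by (1 + 0.0640)^1 = 1.064000.
So the USD growth factor = 1.0796989.
Annualise: 1.0796989^(1/1) − 1 = 0.079699 = 7.97%.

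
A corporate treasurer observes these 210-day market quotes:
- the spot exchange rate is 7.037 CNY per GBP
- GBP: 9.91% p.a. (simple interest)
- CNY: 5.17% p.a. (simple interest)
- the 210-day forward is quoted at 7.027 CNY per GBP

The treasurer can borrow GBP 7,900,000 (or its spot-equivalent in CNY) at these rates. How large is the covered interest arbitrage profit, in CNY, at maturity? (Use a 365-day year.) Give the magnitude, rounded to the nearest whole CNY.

CNY 1,432,566

T = 210/365 years.
Keep in GBP, deliver into the forward: 7,900,000·1.0570164384·7.027 = CNY 58,678,470.65.
Swap to CNY now, deposit: 7,900,000·7.037·1.0297452055 = CNY 57,245,904.39.
The quoted forward overvalues GBP, so borrow CNY, buy GBP at spot, deposit the GBP at 9.91%, and sell the proceeds forward at 7.027.
The gap between the two covered legs is CNY 1,432,566.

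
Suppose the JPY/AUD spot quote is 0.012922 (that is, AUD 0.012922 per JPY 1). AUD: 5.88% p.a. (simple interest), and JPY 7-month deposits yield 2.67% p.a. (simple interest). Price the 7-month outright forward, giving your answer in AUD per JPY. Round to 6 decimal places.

T = 7/12 years.
Growth of 1 AUD over T: 1 + 0.0588×7/12 = 1.034300.
JPY accumulates by 1 + 0.0267×7/12 = 1.015575.
CIP: F = S · (grow AUD)/(grow JPY) = 0.012922 × 1.034300/1.015575 = 0.01316025 AUD per JPY.

0.013160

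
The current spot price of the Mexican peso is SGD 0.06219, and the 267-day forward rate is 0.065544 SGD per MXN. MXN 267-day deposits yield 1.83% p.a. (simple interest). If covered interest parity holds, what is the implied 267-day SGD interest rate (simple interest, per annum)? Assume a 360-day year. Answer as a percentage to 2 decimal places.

T = 267/360 years.
F/S = 0.065544/0.06219 = 1.0539315 = (growth of SGD) / (growth of MXN).
MXN growth factor: 1 + 0.0183×267/360 = 1.0135725.
That pins the SGD growth at 1.068236.
(1.068236 − 1)/T = 0.092004, i.e. 9.20%.

9.20%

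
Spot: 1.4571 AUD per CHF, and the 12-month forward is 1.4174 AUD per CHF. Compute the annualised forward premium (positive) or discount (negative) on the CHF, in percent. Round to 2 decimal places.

-2.72%

T = 1 year.
Period premium: (1.4174 − 1.4571)/1.4571 = -0.0272459.
Annualise by dividing by T: -0.0272459 / 1 = -0.027246 → -2.72%.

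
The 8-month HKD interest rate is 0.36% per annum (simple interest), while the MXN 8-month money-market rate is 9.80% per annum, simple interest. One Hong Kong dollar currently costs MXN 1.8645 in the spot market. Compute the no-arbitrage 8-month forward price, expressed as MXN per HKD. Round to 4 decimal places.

T = 8/12 years.
Growth of 1 MXN over T: 1 + 0.0980×8/12 = 1.0653333.
Growth of 1 HKD over T: 1 + 0.0036×8/12 = 1.002400.
So F = 1.8645 × 1.0653333 / 1.002400 = 1.981558 (MXN/HKD).

1.9816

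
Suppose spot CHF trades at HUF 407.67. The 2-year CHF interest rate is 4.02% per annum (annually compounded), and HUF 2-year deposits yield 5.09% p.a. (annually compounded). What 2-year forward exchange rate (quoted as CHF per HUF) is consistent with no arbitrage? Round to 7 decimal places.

T = 2 years.
HUF accumulates by (1 + 0.0509)^2 = 1.1043908.
CHF growth factor: (1 + 0.0402)^2 = 1.082016.
CIP: F = S · (grow HUF)/(grow CHF) = 407.67 × 1.1043908/1.082016 = 416.1001 HUF per CHF.
Invert for CHF per HUF: 1 / 416.1001 = 0.0024033.

0.0024033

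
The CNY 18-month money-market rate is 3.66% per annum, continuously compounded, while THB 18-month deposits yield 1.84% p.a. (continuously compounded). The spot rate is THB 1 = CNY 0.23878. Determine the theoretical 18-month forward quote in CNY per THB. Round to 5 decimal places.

0.24539

T = 18/12 years.
Growth of 1 CNY over T: e^(0.0366×18/12) = 1.056435.
THB accumulates by e^(0.0184×18/12) = 1.0279844.
So F = 0.23878 × 1.056435 / 1.0279844 = 0.2453885 (CNY/THB).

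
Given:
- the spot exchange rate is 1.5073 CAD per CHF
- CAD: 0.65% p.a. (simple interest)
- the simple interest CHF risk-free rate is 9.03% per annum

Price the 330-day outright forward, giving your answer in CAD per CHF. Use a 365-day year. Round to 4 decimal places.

1.4017

T = 330/365 years.
CAD accumulates by 1 + 0.0065×330/365 = 1.0058767.
CHF growth factor: 1 + 0.0903×330/365 = 1.0816411.
So F = 1.5073 × 1.0058767 / 1.0816411 = 1.401720 (CAD/CHF).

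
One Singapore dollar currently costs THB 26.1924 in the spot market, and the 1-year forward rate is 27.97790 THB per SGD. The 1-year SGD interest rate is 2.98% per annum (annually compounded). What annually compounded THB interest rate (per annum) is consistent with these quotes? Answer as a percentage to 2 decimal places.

10.00%

T = 1 year.
CIP gives F = S · g_THB/g_SGD, so g_THB/g_SGD = 27.9779/26.1924 = 1.0681686.
The SGD side grows by (1 + 0.0298)^1 = 1.029800.
Hence g_THB = 1.100000.
Annualise: 1.100000^(1/1) − 1 = 0.100000 = 10.00%.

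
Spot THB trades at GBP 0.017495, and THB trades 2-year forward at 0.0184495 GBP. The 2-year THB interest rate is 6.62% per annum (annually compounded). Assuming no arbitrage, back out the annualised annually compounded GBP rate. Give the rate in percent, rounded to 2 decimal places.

T = 2 years.
CIP gives F = S · g_GBP/g_THB, so g_GBP/g_THB = 0.0184495/0.017495 = 1.0545584.
The THB side grows by (1 + 0.0662)^2 = 1.1367824.
Hence g_GBP = 1.1988034.
r = 1.1988034^(1/2) − 1 = 0.094899 → 9.49%.

9.49%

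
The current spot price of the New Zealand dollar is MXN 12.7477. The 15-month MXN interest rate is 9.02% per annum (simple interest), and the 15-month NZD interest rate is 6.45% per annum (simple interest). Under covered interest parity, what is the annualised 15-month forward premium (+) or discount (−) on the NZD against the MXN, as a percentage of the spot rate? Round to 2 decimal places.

T = 15/12 years.
No-arbitrage forward: 12.7477 × 1.112750 / 1.080625 = 13.1266657 MXN/NZD.
(F − S)/S ÷ T = (13.1266657 − 12.7477)/12.7477/(15/12) = 0.023783 → 2.38%.

+2.38%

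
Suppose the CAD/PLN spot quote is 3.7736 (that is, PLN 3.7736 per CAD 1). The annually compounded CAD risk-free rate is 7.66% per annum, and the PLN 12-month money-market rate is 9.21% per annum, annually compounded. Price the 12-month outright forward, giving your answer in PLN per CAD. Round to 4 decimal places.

3.8279

T = 1 year.
Growth of 1 PLN over T: (1 + 0.0921)^1 = 1.092100.
Growth of 1 CAD over T: (1 + 0.0766)^1 = 1.076600.
CIP: F = S · (grow PLN)/(grow CAD) = 3.7736 × 1.092100/1.076600 = 3.827929 PLN per CAD.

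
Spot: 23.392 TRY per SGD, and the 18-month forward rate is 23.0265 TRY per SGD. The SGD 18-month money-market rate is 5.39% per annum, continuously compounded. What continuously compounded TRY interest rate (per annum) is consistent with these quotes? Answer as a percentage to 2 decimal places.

4.34%

T = 18/12 years.
By CIP, F/S equals the TRY-to-SGD growth ratio: 23.0265/23.392 = 0.9843750.
The SGD side grows by e^(0.0539×18/12) = 1.0842083.
That pins the TRY growth at 1.0672675.
r = ln(1.0672675)/(18/12) = 0.043401 → 4.34%.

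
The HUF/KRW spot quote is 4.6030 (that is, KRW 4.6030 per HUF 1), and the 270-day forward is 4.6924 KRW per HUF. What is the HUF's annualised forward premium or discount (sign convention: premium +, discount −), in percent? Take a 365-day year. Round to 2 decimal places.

+2.63%

T = 270/365 years.
(F − S)/S = (4.6924 − 4.603)/4.603 = 0.0194221.
Annualise by dividing by T: 0.0194221 / (270/365) = 0.026256 → 2.63%.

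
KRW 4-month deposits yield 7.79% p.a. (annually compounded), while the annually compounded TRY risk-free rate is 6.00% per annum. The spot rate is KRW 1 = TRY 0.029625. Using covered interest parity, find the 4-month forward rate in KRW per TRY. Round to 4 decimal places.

33.9442

T = 4/12 years.
TRY growth factor: (1 + 0.0600)^(4/12) = 1.01961282.
Growth of 1 KRW over T: (1 + 0.0779)^(4/12) = 1.02532015.
So F = 0.029625 × 1.01961282 / 1.02532015 = 0.029460096 (TRY/KRW).
Invert for KRW per TRY: 1 / 0.029460096 = 33.9442.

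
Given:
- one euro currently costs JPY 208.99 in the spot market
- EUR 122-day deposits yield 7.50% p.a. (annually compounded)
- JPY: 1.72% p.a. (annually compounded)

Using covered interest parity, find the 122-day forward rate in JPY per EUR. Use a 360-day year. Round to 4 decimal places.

205.1122

T = 122/360 years.
JPY accumulates by (1 + 0.0172)^(122/360) = 1.00579606.
EUR growth factor: (1 + 0.0750)^(122/360) = 1.024811475.
CIP: F = S · (grow JPY)/(grow EUR) = 208.99 × 1.00579606/1.024811475 = 205.112183 JPY per EUR.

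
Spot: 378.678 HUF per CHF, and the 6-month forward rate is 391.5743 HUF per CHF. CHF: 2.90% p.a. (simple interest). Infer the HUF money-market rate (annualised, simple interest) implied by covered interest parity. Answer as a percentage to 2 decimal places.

T = 6/12 years.
CIP gives F = S · g_HUF/g_CHF, so g_HUF/g_CHF = 391.5743/378.678 = 1.0340561.
CHF growth factor: 1 + 0.0290×6/12 = 1.014500.
That pins the HUF growth at 1.0490499.
(1.0490499 − 1)/T = 0.098100, i.e. 9.81%.

9.81%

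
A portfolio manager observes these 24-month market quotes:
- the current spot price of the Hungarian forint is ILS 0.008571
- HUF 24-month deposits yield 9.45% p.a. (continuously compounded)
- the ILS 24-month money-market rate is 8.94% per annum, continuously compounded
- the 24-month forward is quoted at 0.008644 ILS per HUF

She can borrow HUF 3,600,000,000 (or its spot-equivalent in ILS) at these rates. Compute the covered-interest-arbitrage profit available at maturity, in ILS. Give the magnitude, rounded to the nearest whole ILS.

ILS 695,744

T = 2 years.
Route A — deposit HUF, sell forward: 3,600,000,000 × 1.2080409525 × 0.008644 = ILS 37,592,301.58.
Route B — convert at spot, deposit ILS: 3,600,000,000 × 0.008571 × 1.1957815639 = ILS 36,896,557.62.
The quoted forward overvalues HUF, so borrow ILS, buy HUF at spot, deposit the HUF at 9.45%, and sell the proceeds forward at 0.008644.
Arbitrage profit = |37,592,301.58 − 36,896,557.62| = ILS 695,744.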